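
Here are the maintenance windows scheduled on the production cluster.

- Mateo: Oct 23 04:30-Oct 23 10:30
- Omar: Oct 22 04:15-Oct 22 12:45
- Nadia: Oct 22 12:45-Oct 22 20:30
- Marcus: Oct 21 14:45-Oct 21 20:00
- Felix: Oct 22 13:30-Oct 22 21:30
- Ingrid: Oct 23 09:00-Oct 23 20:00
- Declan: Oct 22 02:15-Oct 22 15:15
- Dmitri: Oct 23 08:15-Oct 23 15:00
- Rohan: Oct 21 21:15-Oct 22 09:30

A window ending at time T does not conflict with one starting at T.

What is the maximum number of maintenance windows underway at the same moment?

3

Sweep the timeline, counting +1 at each start and −1 at each end (ends before starts at a tie):
Oct 21 14:45 start Marcus → 1
Oct 21 20:00 end Marcus → 0
Oct 21 21:15 start Rohan → 1
Oct 22 02:15 start Declan → 2
Oct 22 04:15 start Omar → 3
Oct 22 09:30 end Rohan → 2
Oct 22 12:45 end Omar → 1
Oct 22 12:45 start Nadia → 2
Oct 22 13:30 start Felix → 3
Oct 22 15:15 end Declan → 2
Oct 22 20:30 end Nadia → 1
Oct 22 21:30 end Felix → 0
Oct 23 04:30 start Mateo → 1
Oct 23 08:15 start Dmitri → 2
Oct 23 09:00 start Ingrid → 3
Oct 23 10:30 end Mateo → 2
Oct 23 15:00 end Dmitri → 1
Oct 23 20:00 end Ingrid → 0
Peak is 3, at Oct 22 04:15 (Declan, Omar, Rohan).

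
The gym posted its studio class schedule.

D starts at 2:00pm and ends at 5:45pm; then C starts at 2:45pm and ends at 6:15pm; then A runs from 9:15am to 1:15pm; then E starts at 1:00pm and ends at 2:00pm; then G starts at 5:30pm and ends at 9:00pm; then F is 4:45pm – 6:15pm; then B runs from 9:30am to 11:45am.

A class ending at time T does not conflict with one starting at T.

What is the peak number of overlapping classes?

4

Walk through starts and ends in time order (an end at T is processed before a start at T):
9:15am start A → 1
9:30am start B → 2
11:45am end B → 1
1:00pm start E → 2
1:15pm end A → 1
2:00pm end E → 0
2:00pm start D → 1
2:45pm start C → 2
4:45pm start F → 3
5:30pm start G → 4
5:45pm end D → 3
6:15pm end C → 2
6:15pm end F → 1
9:00pm end G → 0
Peak is 4, at 5:30pm (C, D, F, G).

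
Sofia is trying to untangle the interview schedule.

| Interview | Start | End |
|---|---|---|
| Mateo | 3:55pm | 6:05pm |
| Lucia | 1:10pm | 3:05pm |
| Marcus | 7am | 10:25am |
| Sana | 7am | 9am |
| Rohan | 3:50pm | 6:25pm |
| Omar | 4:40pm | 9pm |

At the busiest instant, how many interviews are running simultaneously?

3

Sweep the timeline, counting +1 at each start and −1 at each end (ends before starts at a tie):
7am start Marcus → 1
7am start Sana → 2
9am end Sana → 1
10:25am end Marcus → 0
1:10pm start Lucia → 1
3:05pm end Lucia → 0
3:50pm start Rohan → 1
3:55pm start Mateo → 2
4:40pm start Omar → 3
6:05pm end Mateo → 2
6:25pm end Rohan → 1
9pm end Omar → 0
Peak is 3, at 4:40pm (Mateo, Omar, Rohan).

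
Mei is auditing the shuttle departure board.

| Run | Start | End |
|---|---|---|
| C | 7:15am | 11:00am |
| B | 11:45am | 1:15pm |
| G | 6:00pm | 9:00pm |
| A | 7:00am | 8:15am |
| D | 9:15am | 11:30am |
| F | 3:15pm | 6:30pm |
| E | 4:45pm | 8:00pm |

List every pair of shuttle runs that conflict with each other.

Two intervals overlap when each starts before the other ends.
Sorted by start: A, C, D, B, F, E, G.
C starts before A ends → A and C overlap.
D starts after A ends; A is clear from here.
D starts before C ends → C and D overlap.
B starts after C ends; C is clear from here.
B starts after D ends; D is clear from here.
F starts after B ends; B is clear from here.
E starts before F ends → F and E overlap.
G starts before F ends → F and G overlap.
G starts before E ends → E and G overlap.

A & C, C & D, E & F, E & G, F & G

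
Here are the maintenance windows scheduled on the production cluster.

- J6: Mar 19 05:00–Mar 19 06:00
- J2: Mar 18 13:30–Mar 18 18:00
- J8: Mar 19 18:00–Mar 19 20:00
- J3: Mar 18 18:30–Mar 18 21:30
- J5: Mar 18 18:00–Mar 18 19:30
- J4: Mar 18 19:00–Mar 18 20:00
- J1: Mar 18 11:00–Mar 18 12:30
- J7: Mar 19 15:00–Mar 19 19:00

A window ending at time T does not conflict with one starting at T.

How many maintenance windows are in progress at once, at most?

Walk through starts and ends in time order (an end at T is processed before a start at T):
Mar 18 11:00 start J1 → 1
Mar 18 12:30 end J1 → 0
Mar 18 13:30 start J2 → 1
Mar 18 18:00 end J2 → 0
Mar 18 18:00 start J5 → 1
Mar 18 18:30 start J3 → 2
Mar 18 19:00 start J4 → 3
Mar 18 19:30 end J5 → 2
Mar 18 20:00 end J4 → 1
Mar 18 21:30 end J3 → 0
Mar 19 05:00 start J6 → 1
Mar 19 06:00 end J6 → 0
Mar 19 15:00 start J7 → 1
Mar 19 18:00 start J8 → 2
Mar 19 19:00 end J7 → 1
Mar 19 20:00 end J8 → 0
Peak is 3, at Mar 18 19:00 (J3, J4, J5).

3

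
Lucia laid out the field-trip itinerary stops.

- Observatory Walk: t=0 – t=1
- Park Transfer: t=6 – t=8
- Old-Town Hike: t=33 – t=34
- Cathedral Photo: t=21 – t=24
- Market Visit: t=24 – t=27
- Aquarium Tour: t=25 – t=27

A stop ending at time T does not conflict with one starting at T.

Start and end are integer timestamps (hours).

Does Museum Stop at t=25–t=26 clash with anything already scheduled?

Observatory Walk: ends t=1 at or before Museum Stop starts t=25 → clear.
Park Transfer: ends t=8 at or before Museum Stop starts t=25 → clear.
Cathedral Photo: ends t=24 at or before Museum Stop starts t=25 → clear.
Market Visit: starts t=24 before Museum Stop ends t=26, and ends t=27 after Museum Stop starts t=25 → overlap.
Aquarium Tour: starts t=25 before Museum Stop ends t=26, and ends t=27 after Museum Stop starts t=25 → overlap.
Old-Town Hike: starts t=33 at or after Museum Stop ends t=26 → clear.
Museum Stop overlaps Market Visit, Aquarium Tour.

Yes — it overlaps Aquarium Tour, Market Visit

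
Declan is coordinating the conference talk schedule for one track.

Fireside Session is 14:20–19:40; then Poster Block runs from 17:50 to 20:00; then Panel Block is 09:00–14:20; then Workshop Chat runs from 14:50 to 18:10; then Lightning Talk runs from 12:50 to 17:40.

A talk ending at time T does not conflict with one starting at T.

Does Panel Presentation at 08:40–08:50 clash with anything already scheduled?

No — it doesn't clash with anything

Panel Block: starts 09:00 at or after Panel Presentation ends 08:50 → clear.
Lightning Talk: starts 12:50 at or after Panel Presentation ends 08:50 → clear.
Fireside Session: starts 14:20 at or after Panel Presentation ends 08:50 → clear.
Workshop Chat: starts 14:50 at or after Panel Presentation ends 08:50 → clear.
Poster Block: starts 17:50 at or after Panel Presentation ends 08:50 → clear.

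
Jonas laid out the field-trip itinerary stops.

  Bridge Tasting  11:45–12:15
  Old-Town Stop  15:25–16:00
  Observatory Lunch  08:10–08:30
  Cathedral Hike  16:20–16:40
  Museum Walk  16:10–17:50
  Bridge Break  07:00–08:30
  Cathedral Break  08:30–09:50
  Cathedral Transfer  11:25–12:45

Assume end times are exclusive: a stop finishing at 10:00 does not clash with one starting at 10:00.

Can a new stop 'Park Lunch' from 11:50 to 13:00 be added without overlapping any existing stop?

Bridge Break: ends 08:30 at or before Park Lunch starts 11:50 → clear.
Observatory Lunch: ends 08:30 at or before Park Lunch starts 11:50 → clear.
Cathedral Break: ends 09:50 at or before Park Lunch starts 11:50 → clear.
Cathedral Transfer: starts 11:25 before Park Lunch ends 13:00, and ends 12:45 after Park Lunch starts 11:50 → overlap.
Bridge Tasting: starts 11:45 before Park Lunch ends 13:00, and ends 12:15 after Park Lunch starts 11:50 → overlap.
Old-Town Stop: starts 15:25 at or after Park Lunch ends 13:00 → clear.
Museum Walk: starts 16:10 at or after Park Lunch ends 13:00 → clear.
Cathedral Hike: starts 16:20 at or after Park Lunch ends 13:00 → clear.
Park Lunch overlaps Cathedral Transfer, Bridge Tasting.

No — it overlaps Bridge Tasting, Cathedral Transfer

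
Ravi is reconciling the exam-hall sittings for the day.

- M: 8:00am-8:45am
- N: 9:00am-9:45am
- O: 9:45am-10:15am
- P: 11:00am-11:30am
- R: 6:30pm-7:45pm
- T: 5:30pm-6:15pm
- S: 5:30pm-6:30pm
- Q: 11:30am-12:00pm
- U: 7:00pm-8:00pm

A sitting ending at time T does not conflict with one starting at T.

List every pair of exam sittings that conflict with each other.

R & U, S & T

Check each pair: they overlap iff neither finishes before the other starts.
Sorted by start: M, N, O, P, Q, S, T, R, U.
N starts after M ends, so nothing later overlaps M either.
O starts exactly when N ends (back-to-back, no overlap), so nothing later overlaps N either.
P starts after O ends, so nothing later overlaps O either.
Q starts exactly when P ends (back-to-back, no overlap), so nothing later overlaps P either.
S starts after Q ends, so nothing later overlaps Q either.
T starts before S ends → S and T overlap.
R starts exactly when S ends (back-to-back, no overlap), so nothing later overlaps S either.
R starts after T ends, so nothing later overlaps T either.
U starts before R ends → R and U overlap.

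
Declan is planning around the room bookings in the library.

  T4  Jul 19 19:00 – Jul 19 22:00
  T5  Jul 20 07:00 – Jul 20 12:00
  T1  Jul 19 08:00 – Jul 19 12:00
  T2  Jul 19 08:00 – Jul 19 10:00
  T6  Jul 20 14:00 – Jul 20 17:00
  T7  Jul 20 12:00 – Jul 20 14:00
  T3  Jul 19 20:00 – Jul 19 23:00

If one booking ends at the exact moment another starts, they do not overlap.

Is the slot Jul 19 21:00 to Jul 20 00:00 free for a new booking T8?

No — it overlaps T3, T4

T1: ends Jul 19 12:00 at or before T8 starts Jul 19 21:00 → clear.
T2: ends Jul 19 10:00 at or before T8 starts Jul 19 21:00 → clear.
T4: starts Jul 19 19:00 before T8 ends Jul 20 00:00, and ends Jul 19 22:00 after T8 starts Jul 19 21:00 → overlap.
T3: starts Jul 19 20:00 before T8 ends Jul 20 00:00, and ends Jul 19 23:00 after T8 starts Jul 19 21:00 → overlap.
T5: starts Jul 20 07:00 at or after T8 ends Jul 20 00:00 → clear.
T7: starts Jul 20 12:00 at or after T8 ends Jul 20 00:00 → clear.
T6: starts Jul 20 14:00 at or after T8 ends Jul 20 00:00 → clear.
T8 overlaps T3, T4.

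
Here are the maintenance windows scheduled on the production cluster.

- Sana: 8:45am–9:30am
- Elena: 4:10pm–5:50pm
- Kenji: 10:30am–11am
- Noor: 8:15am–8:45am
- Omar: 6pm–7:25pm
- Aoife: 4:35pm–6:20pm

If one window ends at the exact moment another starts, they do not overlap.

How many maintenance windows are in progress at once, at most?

2

Sort all start/end points and keep a running count:
8:15am start Noor → 1
8:45am end Noor → 0
8:45am start Sana → 1
9:30am end Sana → 0
10:30am start Kenji → 1
11am end Kenji → 0
4:10pm start Elena → 1
4:35pm start Aoife → 2
5:50pm end Elena → 1
6pm start Omar → 2
6:20pm end Aoife → 1
7:25pm end Omar → 0
Peak is 2, at 4:35pm (Aoife, Elena).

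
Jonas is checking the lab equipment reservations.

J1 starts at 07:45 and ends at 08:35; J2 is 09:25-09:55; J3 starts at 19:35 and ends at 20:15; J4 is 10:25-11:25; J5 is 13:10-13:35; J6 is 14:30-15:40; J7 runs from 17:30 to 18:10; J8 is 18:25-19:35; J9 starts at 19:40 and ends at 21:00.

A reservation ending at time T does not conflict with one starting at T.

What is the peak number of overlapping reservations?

2

Sort all start/end points and keep a running count:
07:45 start J1 → 1
08:35 end J1 → 0
09:25 start J2 → 1
09:55 end J2 → 0
10:25 start J4 → 1
11:25 end J4 → 0
13:10 start J5 → 1
13:35 end J5 → 0
14:30 start J6 → 1
15:40 end J6 → 0
17:30 start J7 → 1
18:10 end J7 → 0
18:25 start J8 → 1
19:35 end J8 → 0
19:35 start J3 → 1
19:40 start J9 → 2
20:15 end J3 → 1
21:00 end J9 → 0
Peak is 2, at 19:40 (J3, J9).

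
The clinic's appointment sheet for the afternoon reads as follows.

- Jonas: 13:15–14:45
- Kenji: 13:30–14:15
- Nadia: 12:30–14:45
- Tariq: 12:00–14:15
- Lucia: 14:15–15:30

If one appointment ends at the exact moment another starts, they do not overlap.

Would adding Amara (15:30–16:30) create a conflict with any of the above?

Tariq: ends 14:15 at or before Amara starts 15:30 → clear.
Nadia: ends 14:45 at or before Amara starts 15:30 → clear.
Jonas: ends 14:45 at or before Amara starts 15:30 → clear.
Kenji: ends 14:15 at or before Amara starts 15:30 → clear.
Lucia: ends 15:30 at or before Amara starts 15:30 → clear.

No — it doesn't clash with anything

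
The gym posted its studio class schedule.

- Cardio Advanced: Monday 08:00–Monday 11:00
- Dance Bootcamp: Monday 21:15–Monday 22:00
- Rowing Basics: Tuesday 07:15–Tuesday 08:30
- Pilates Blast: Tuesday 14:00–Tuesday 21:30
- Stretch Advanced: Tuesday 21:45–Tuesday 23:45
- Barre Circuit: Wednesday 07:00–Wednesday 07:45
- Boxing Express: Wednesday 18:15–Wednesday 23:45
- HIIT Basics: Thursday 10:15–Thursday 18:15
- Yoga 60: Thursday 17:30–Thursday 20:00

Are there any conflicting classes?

Yes

Two intervals overlap when each starts before the other ends.
Sorted by start: Cardio Advanced, Dance Bootcamp, Rowing Basics, Pilates Blast, Stretch Advanced, Barre Circuit, Boxing Express, HIIT Basics, Yoga 60.
Dance Bootcamp starts after Cardio Advanced ends; Cardio Advanced is clear from here.
Rowing Basics starts after Dance Bootcamp ends; Dance Bootcamp is clear from here.
Pilates Blast starts after Rowing Basics ends; Rowing Basics is clear from here.
Stretch Advanced starts after Pilates Blast ends; Pilates Blast is clear from here.
Barre Circuit starts after Stretch Advanced ends; Stretch Advanced is clear from here.
Boxing Express starts after Barre Circuit ends; Barre Circuit is clear from here.
HIIT Basics starts after Boxing Express ends; Boxing Express is clear from here.
Yoga 60 starts before HIIT Basics ends → HIIT Basics and Yoga 60 overlap.
That's a conflict, so the schedule is not conflict-free.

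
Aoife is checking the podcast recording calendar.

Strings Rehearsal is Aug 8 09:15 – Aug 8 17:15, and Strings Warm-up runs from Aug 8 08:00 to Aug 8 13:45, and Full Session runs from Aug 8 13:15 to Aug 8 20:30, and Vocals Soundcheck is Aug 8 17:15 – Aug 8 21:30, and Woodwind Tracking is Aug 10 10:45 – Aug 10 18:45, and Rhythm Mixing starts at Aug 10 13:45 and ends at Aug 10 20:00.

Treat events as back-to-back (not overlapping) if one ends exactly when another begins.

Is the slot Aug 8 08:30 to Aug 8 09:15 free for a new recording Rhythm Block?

Strings Warm-up: starts Aug 8 08:00 before Rhythm Block ends Aug 8 09:15, and ends Aug 8 13:45 after Rhythm Block starts Aug 8 08:30 → overlap.
Strings Rehearsal: starts Aug 8 09:15 at or after Rhythm Block ends Aug 8 09:15 → clear.
Full Session: starts Aug 8 13:15 at or after Rhythm Block ends Aug 8 09:15 → clear.
Vocals Soundcheck: starts Aug 8 17:15 at or after Rhythm Block ends Aug 8 09:15 → clear.
Woodwind Tracking: starts Aug 10 10:45 at or after Rhythm Block ends Aug 8 09:15 → clear.
Rhythm Mixing: starts Aug 10 13:45 at or after Rhythm Block ends Aug 8 09:15 → clear.
Rhythm Block overlaps Strings Warm-up.

No — it overlaps Strings Warm-up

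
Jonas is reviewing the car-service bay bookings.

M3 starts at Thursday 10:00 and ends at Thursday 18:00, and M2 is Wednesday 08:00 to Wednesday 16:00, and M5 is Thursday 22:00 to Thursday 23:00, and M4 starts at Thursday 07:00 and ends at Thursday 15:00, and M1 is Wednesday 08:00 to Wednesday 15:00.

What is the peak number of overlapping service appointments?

Walk through starts and ends in time order (an end at T is processed before a start at T):
Wednesday 08:00 start M1 → 1
Wednesday 08:00 start M2 → 2
Wednesday 15:00 end M1 → 1
Wednesday 16:00 end M2 → 0
Thursday 07:00 start M4 → 1
Thursday 10:00 start M3 → 2
Thursday 15:00 end M4 → 1
Thursday 18:00 end M3 → 0
Thursday 22:00 start M5 → 1
Thursday 23:00 end M5 → 0
Peak is 2, at Wednesday 08:00 (M1, M2).

2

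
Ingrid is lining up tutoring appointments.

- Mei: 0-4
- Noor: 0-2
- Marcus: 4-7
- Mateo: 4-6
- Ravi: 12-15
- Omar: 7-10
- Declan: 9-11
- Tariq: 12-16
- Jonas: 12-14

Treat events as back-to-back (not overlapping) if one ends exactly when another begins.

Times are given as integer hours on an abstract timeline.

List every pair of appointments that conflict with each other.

Check each pair: they overlap iff neither finishes before the other starts.
Sorted by start: Mei, Noor, Marcus, Mateo, Omar, Declan, Ravi, Tariq, Jonas.
Noor starts before Mei ends → Mei and Noor overlap.
Marcus starts exactly when Mei ends (back-to-back, no overlap), so Mei has no further overlaps.
Marcus starts after Noor ends, so Noor has no further overlaps.
Mateo starts before Marcus ends → Marcus and Mateo overlap.
Omar starts exactly when Marcus ends (back-to-back, no overlap), so Marcus has no further overlaps.
Omar starts after Mateo ends, so Mateo has no further overlaps.
Declan starts before Omar ends → Omar and Declan overlap.
Ravi starts after Omar ends, so Omar has no further overlaps.
Ravi starts after Declan ends, so Declan has no further overlaps.
Tariq starts before Ravi ends → Ravi and Tariq overlap.
Jonas starts before Ravi ends → Ravi and Jonas overlap.
Jonas starts before Tariq ends → Tariq and Jonas overlap.

Declan & Omar, Jonas & Ravi, Jonas & Tariq, Marcus & Mateo, Mei & Noor, Ravi & Tariq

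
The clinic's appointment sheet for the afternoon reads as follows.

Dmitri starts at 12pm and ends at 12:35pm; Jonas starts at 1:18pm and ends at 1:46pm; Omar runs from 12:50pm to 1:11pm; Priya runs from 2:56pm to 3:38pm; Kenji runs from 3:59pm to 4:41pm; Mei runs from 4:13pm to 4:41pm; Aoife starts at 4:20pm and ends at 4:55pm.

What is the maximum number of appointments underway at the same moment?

Walk through starts and ends in time order (an end at T is processed before a start at T):
12pm start Dmitri → 1
12:35pm end Dmitri → 0
12:50pm start Omar → 1
1:11pm end Omar → 0
1:18pm start Jonas → 1
1:46pm end Jonas → 0
2:56pm start Priya → 1
3:38pm end Priya → 0
3:59pm start Kenji → 1
4:13pm start Mei → 2
4:20pm start Aoife → 3
4:41pm end Kenji → 2
4:41pm end Mei → 1
4:55pm end Aoife → 0
Peak is 3, at 4:20pm (Aoife, Kenji, Mei).

3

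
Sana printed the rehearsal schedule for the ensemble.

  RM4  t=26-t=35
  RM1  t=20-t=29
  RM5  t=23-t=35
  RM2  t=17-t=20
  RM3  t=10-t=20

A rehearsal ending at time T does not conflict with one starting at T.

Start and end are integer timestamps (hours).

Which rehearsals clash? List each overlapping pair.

RM1 & RM4, RM1 & RM5, RM2 & RM3, RM4 & RM5

Sorted by start: RM3, RM2, RM1, RM5, RM4.
RM2 starts before RM3 ends → RM3 and RM2 overlap.
RM1 starts exactly when RM3 ends (back-to-back, no overlap), so RM3 has no further overlaps.
RM1 starts exactly when RM2 ends (back-to-back, no overlap), so RM2 has no further overlaps.
RM5 starts before RM1 ends → RM1 and RM5 overlap.
RM4 starts before RM1 ends → RM1 and RM4 overlap.
RM4 starts before RM5 ends → RM5 and RM4 overlap.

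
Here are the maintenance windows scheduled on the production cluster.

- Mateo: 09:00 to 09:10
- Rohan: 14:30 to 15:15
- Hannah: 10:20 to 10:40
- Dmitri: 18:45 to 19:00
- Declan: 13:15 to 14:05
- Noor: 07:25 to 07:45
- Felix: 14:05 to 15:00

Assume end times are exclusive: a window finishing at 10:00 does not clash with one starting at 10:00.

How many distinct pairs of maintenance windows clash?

Sorted by start: Noor, Mateo, Hannah, Declan, Felix, Rohan, Dmitri.
Mateo starts after Noor ends, so nothing later overlaps Noor either.
Hannah starts after Mateo ends, so nothing later overlaps Mateo either.
Declan starts after Hannah ends, so nothing later overlaps Hannah either.
Felix starts exactly when Declan ends (back-to-back, no overlap), so nothing later overlaps Declan either.
Rohan starts before Felix ends → Felix and Rohan overlap.
Dmitri starts after Felix ends.
Dmitri starts after Rohan ends.
Overlapping pairs: Felix & Rohan — 1 in total.

1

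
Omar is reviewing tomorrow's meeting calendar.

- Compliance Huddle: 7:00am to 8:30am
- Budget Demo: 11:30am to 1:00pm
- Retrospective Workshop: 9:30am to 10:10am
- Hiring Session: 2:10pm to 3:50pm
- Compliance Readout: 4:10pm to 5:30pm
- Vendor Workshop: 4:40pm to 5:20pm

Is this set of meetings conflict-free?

Sorted by start: Compliance Huddle, Retrospective Workshop, Budget Demo, Hiring Session, Compliance Readout, Vendor Workshop.
Retrospective Workshop starts after Compliance Huddle ends; Compliance Huddle is clear from here.
Budget Demo starts after Retrospective Workshop ends; Retrospective Workshop is clear from here.
Hiring Session starts after Budget Demo ends; Budget Demo is clear from here.
Compliance Readout starts after Hiring Session ends; Hiring Session is clear from here.
Vendor Workshop starts before Compliance Readout ends → Compliance Readout and Vendor Workshop overlap.
That's a conflict, so the schedule is not conflict-free.

No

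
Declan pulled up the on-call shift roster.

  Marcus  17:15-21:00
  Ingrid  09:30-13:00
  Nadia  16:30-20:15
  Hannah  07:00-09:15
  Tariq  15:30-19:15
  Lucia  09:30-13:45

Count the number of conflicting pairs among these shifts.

Sorted by start: Hannah, Ingrid, Lucia, Tariq, Nadia, Marcus.
Ingrid starts after Hannah ends; Hannah is clear from here.
Lucia starts before Ingrid ends → Ingrid and Lucia overlap.
Tariq starts after Ingrid ends; Ingrid is clear from here.
Tariq starts after Lucia ends; Lucia is clear from here.
Nadia starts before Tariq ends → Tariq and Nadia overlap.
Marcus starts before Tariq ends → Tariq and Marcus overlap.
Marcus starts before Nadia ends → Nadia and Marcus overlap.
Overlapping pairs: Ingrid & Lucia, Marcus & Nadia, Marcus & Tariq, Nadia & Tariq — 4 in total.

4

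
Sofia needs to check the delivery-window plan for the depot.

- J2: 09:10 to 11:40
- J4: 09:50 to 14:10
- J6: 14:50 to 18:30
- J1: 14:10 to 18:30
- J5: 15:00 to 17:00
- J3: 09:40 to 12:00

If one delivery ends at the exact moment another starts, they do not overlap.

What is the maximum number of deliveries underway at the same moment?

Sort all start/end points and keep a running count:
09:10 start J2 → 1
09:40 start J3 → 2
09:50 start J4 → 3
11:40 end J2 → 2
12:00 end J3 → 1
14:10 end J4 → 0
14:10 start J1 → 1
14:50 start J6 → 2
15:00 start J5 → 3
17:00 end J5 → 2
18:30 end J1 → 1
18:30 end J6 → 0
Peak is 3, at 09:50 (J2, J3, J4).

3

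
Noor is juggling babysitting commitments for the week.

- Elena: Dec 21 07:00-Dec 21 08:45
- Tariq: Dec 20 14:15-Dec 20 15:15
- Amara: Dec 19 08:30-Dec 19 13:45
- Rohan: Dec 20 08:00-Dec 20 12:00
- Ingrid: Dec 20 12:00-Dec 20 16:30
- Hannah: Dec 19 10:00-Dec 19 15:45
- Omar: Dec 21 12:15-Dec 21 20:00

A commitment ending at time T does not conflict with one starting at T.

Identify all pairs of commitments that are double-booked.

Sorted by start: Amara, Hannah, Rohan, Ingrid, Tariq, Elena, Omar.
Hannah starts before Amara ends → Amara and Hannah overlap.
Rohan starts after Amara ends; Amara is clear from here.
Rohan starts after Hannah ends; Hannah is clear from here.
Ingrid starts exactly when Rohan ends (back-to-back, no overlap); Rohan is clear from here.
Tariq starts before Ingrid ends → Ingrid and Tariq overlap.
Elena starts after Ingrid ends; Ingrid is clear from here.
Elena starts after Tariq ends; Tariq is clear from here.
Omar starts after Elena ends.

Amara & Hannah, Ingrid & Tariq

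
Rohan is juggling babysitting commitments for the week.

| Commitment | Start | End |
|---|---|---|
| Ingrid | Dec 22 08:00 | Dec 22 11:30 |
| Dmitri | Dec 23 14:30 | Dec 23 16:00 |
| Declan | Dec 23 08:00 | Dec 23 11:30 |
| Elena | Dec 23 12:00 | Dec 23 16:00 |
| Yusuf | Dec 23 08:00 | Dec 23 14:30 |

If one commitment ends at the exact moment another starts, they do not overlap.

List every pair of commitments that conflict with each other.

Declan & Yusuf, Dmitri & Elena, Elena & Yusuf

Two intervals overlap when each starts before the other ends.
Sorted by start: Ingrid, Declan, Yusuf, Elena, Dmitri.
Declan starts after Ingrid ends; Ingrid is clear from here.
Yusuf starts before Declan ends → Declan and Yusuf overlap.
Elena starts after Declan ends; Declan is clear from here.
Elena starts before Yusuf ends → Yusuf and Elena overlap.
Dmitri starts exactly when Yusuf ends (back-to-back, no overlap).
Dmitri starts before Elena ends → Elena and Dmitri overlap.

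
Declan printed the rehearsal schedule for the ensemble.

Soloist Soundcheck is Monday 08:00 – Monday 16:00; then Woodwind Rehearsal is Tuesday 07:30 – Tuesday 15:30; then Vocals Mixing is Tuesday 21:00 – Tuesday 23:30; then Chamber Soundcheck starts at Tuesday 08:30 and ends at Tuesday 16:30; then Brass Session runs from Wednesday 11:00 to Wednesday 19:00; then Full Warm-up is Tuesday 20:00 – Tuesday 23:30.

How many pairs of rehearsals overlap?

Sorted by start: Soloist Soundcheck, Woodwind Rehearsal, Chamber Soundcheck, Full Warm-up, Vocals Mixing, Brass Session.
Woodwind Rehearsal starts after Soloist Soundcheck ends, so nothing later overlaps Soloist Soundcheck either.
Chamber Soundcheck starts before Woodwind Rehearsal ends → Woodwind Rehearsal and Chamber Soundcheck overlap.
Full Warm-up starts after Woodwind Rehearsal ends, so nothing later overlaps Woodwind Rehearsal either.
Full Warm-up starts after Chamber Soundcheck ends, so nothing later overlaps Chamber Soundcheck either.
Vocals Mixing starts before Full Warm-up ends → Full Warm-up and Vocals Mixing overlap.
Brass Session starts after Full Warm-up ends.
Brass Session starts after Vocals Mixing ends.
Overlapping pairs: Chamber Soundcheck & Woodwind Rehearsal, Full Warm-up & Vocals Mixing — 2 in total.

2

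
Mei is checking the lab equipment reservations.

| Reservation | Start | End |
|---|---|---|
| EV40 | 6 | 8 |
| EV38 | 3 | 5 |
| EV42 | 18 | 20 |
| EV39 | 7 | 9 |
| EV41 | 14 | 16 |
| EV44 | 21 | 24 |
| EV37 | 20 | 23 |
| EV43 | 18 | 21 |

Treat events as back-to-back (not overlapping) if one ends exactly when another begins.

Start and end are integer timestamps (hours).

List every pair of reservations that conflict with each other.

EV37 & EV43, EV37 & EV44, EV39 & EV40, EV42 & EV43

Sorted by start: EV38, EV40, EV39, EV41, EV42, EV43, EV37, EV44.
EV40 starts after EV38 ends, so nothing later overlaps EV38 either.
EV39 starts before EV40 ends → EV40 and EV39 overlap.
EV41 starts after EV40 ends, so nothing later overlaps EV40 either.
EV41 starts after EV39 ends, so nothing later overlaps EV39 either.
EV42 starts after EV41 ends, so nothing later overlaps EV41 either.
EV43 starts before EV42 ends → EV42 and EV43 overlap.
EV37 starts exactly when EV42 ends (back-to-back, no overlap), so nothing later overlaps EV42 either.
EV37 starts before EV43 ends → EV43 and EV37 overlap.
EV44 starts exactly when EV43 ends (back-to-back, no overlap).
EV44 starts before EV37 ends → EV37 and EV44 overlap.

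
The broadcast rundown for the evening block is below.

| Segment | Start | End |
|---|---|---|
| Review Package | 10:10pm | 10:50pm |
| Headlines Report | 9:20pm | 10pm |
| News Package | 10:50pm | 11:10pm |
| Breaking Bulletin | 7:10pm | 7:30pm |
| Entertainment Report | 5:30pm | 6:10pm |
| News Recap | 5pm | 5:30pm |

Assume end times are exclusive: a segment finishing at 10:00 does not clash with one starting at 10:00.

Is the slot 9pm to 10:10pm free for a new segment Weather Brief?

No — it overlaps Headlines Report

News Recap: ends 5:30pm at or before Weather Brief starts 9pm → clear.
Entertainment Report: ends 6:10pm at or before Weather Brief starts 9pm → clear.
Breaking Bulletin: ends 7:30pm at or before Weather Brief starts 9pm → clear.
Headlines Report: starts 9:20pm before Weather Brief ends 10:10pm, and ends 10pm after Weather Brief starts 9pm → overlap.
Review Package: starts 10:10pm at or after Weather Brief ends 10:10pm → clear.
News Package: starts 10:50pm at or after Weather Brief ends 10:10pm → clear.
Weather Brief overlaps Headlines Report.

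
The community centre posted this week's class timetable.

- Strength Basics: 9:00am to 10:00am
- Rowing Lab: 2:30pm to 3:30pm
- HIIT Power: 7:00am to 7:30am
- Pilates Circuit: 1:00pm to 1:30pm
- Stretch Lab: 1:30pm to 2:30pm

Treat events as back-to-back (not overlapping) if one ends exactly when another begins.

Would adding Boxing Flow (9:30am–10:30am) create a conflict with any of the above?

HIIT Power: ends 7:30am at or before Boxing Flow starts 9:30am → clear.
Strength Basics: starts 9:00am before Boxing Flow ends 10:30am, and ends 10:00am after Boxing Flow starts 9:30am → overlap.
Pilates Circuit: starts 1:00pm at or after Boxing Flow ends 10:30am → clear.
Stretch Lab: starts 1:30pm at or after Boxing Flow ends 10:30am → clear.
Rowing Lab: starts 2:30pm at or after Boxing Flow ends 10:30am → clear.
Boxing Flow overlaps Strength Basics.

Yes — it overlaps Strength Basics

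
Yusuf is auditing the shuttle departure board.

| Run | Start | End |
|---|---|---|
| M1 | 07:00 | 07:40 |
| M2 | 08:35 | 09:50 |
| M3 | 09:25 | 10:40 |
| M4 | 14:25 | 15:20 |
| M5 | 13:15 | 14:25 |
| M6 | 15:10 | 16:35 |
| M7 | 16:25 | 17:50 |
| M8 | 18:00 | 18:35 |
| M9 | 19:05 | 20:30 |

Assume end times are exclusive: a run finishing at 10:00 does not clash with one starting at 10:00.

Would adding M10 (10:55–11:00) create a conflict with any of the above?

No — it doesn't clash with anything

M1: ends 07:40 at or before M10 starts 10:55 → clear.
M2: ends 09:50 at or before M10 starts 10:55 → clear.
M3: ends 10:40 at or before M10 starts 10:55 → clear.
M5: starts 13:15 at or after M10 ends 11:00 → clear.
M4: starts 14:25 at or after M10 ends 11:00 → clear.
M6: starts 15:10 at or after M10 ends 11:00 → clear.
M7: starts 16:25 at or after M10 ends 11:00 → clear.
M8: starts 18:00 at or after M10 ends 11:00 → clear.
M9: starts 19:05 at or after M10 ends 11:00 → clear.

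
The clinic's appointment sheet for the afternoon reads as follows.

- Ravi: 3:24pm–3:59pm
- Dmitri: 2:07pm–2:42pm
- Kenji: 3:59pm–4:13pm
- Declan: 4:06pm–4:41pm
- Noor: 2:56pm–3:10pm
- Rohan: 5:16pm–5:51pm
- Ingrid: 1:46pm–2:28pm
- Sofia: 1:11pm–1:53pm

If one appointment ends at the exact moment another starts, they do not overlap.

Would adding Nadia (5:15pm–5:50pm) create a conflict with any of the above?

Sofia: ends 1:53pm at or before Nadia starts 5:15pm → clear.
Ingrid: ends 2:28pm at or before Nadia starts 5:15pm → clear.
Dmitri: ends 2:42pm at or before Nadia starts 5:15pm → clear.
Noor: ends 3:10pm at or before Nadia starts 5:15pm → clear.
Ravi: ends 3:59pm at or before Nadia starts 5:15pm → clear.
Kenji: ends 4:13pm at or before Nadia starts 5:15pm → clear.
Declan: ends 4:41pm at or before Nadia starts 5:15pm → clear.
Rohan: starts 5:16pm before Nadia ends 5:50pm, and ends 5:51pm after Nadia starts 5:15pm → overlap.
Nadia overlaps Rohan.

Yes — it overlaps Rohan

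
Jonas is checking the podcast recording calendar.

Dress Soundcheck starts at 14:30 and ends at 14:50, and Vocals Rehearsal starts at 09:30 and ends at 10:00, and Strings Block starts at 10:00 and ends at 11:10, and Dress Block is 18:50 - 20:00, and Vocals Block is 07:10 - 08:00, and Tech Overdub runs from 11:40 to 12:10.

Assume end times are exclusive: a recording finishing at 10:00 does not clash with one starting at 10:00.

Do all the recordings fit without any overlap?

Sorted by start: Vocals Block, Vocals Rehearsal, Strings Block, Tech Overdub, Dress Soundcheck, Dress Block.
Vocals Rehearsal starts after Vocals Block ends — done with Vocals Block.
Strings Block starts exactly when Vocals Rehearsal ends (back-to-back, no overlap) — done with Vocals Rehearsal.
Tech Overdub starts after Strings Block ends — done with Strings Block.
Dress Soundcheck starts after Tech Overdub ends — done with Tech Overdub.
Dress Block starts after Dress Soundcheck ends.
Every pair is clear; the schedule has no overlaps.

Yes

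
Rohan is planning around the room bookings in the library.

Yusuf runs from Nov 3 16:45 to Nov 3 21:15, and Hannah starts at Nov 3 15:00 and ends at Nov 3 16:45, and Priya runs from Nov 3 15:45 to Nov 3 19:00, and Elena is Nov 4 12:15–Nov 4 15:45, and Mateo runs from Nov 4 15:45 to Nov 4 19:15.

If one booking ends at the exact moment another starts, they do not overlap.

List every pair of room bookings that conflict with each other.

Sorted by start: Hannah, Priya, Yusuf, Elena, Mateo.
Priya starts before Hannah ends → Hannah and Priya overlap.
Yusuf starts exactly when Hannah ends (back-to-back, no overlap), so Hannah has no further overlaps.
Yusuf starts before Priya ends → Priya and Yusuf overlap.
Elena starts after Priya ends, so Priya has no further overlaps.
Elena starts after Yusuf ends, so Yusuf has no further overlaps.
Mateo starts exactly when Elena ends (back-to-back, no overlap).

Hannah & Priya, Priya & Yusuf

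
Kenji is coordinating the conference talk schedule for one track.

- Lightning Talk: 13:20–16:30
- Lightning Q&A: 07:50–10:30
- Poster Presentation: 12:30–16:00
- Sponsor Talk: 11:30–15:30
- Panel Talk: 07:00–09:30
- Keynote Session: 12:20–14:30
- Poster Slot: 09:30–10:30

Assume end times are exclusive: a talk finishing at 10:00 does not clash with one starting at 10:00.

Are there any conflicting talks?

Yes

Sorted by start: Panel Talk, Lightning Q&A, Poster Slot, Sponsor Talk, Keynote Session, Poster Presentation, Lightning Talk.
Lightning Q&A starts before Panel Talk ends → Panel Talk and Lightning Q&A overlap.
That's a conflict, so the schedule is not conflict-free.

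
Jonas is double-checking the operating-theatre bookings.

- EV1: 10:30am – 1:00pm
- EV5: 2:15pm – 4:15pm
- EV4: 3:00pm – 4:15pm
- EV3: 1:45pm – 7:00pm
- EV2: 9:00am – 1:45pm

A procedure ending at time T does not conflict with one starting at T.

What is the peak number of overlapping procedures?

3

Walk through starts and ends in time order (an end at T is processed before a start at T):
9:00am start EV2 → 1
10:30am start EV1 → 2
1:00pm end EV1 → 1
1:45pm end EV2 → 0
1:45pm start EV3 → 1
2:15pm start EV5 → 2
3:00pm start EV4 → 3
4:15pm end EV4 → 2
4:15pm end EV5 → 1
7:00pm end EV3 → 0
Peak is 3, at 3:00pm (EV3, EV4, EV5).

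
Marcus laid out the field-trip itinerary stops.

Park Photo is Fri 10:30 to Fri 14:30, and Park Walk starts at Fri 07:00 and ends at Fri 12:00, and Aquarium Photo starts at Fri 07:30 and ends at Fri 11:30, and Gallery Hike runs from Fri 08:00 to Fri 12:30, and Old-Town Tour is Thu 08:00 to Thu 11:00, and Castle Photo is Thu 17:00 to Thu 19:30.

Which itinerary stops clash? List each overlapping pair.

Sorted by start: Old-Town Tour, Castle Photo, Park Walk, Aquarium Photo, Gallery Hike, Park Photo.
Castle Photo starts after Old-Town Tour ends, so nothing later overlaps Old-Town Tour either.
Park Walk starts after Castle Photo ends, so nothing later overlaps Castle Photo either.
Aquarium Photo starts before Park Walk ends → Park Walk and Aquarium Photo overlap.
Gallery Hike starts before Park Walk ends → Park Walk and Gallery Hike overlap.
Park Photo starts before Park Walk ends → Park Walk and Park Photo overlap.
Gallery Hike starts before Aquarium Photo ends → Aquarium Photo and Gallery Hike overlap.
Park Photo starts before Aquarium Photo ends → Aquarium Photo and Park Photo overlap.
Park Photo starts before Gallery Hike ends → Gallery Hike and Park Photo overlap.

Aquarium Photo & Gallery Hike, Aquarium Photo & Park Photo, Aquarium Photo & Park Walk, Gallery Hike & Park Photo, Gallery Hike & Park Walk, Park Photo & Park Walk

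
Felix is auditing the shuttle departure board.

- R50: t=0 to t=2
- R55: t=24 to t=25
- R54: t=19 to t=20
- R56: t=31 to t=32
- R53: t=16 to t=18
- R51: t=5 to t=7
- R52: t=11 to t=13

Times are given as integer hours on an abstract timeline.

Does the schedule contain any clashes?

Sorted by start: R50, R51, R52, R53, R54, R55, R56.
R51 starts after R50 ends — done with R50.
R52 starts after R51 ends — done with R51.
R53 starts after R52 ends — done with R52.
R54 starts after R53 ends — done with R53.
R55 starts after R54 ends — done with R54.
R56 starts after R55 ends.
Every pair is clear; the schedule has no overlaps.

No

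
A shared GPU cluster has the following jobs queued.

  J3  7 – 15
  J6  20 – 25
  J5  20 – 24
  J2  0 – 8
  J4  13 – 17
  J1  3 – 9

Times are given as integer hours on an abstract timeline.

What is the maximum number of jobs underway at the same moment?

Sort all start/end points and keep a running count:
0 start J2 → 1
3 start J1 → 2
7 start J3 → 3
8 end J2 → 2
9 end J1 → 1
13 start J4 → 2
15 end J3 → 1
17 end J4 → 0
20 start J5 → 1
20 start J6 → 2
24 end J5 → 1
25 end J6 → 0
Peak is 3, at 7 (J1, J2, J3).

3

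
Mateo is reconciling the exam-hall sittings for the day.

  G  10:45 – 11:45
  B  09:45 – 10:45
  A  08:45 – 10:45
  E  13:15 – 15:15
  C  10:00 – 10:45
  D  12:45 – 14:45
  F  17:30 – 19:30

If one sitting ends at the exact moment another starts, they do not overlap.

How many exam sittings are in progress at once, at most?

Sort all start/end points and keep a running count:
08:45 start A → 1
09:45 start B → 2
10:00 start C → 3
10:45 end A → 2
10:45 end B → 1
10:45 end C → 0
10:45 start G → 1
11:45 end G → 0
12:45 start D → 1
13:15 start E → 2
14:45 end D → 1
15:15 end E → 0
17:30 start F → 1
19:30 end F → 0
Peak is 3, at 10:00 (A, B, C).

3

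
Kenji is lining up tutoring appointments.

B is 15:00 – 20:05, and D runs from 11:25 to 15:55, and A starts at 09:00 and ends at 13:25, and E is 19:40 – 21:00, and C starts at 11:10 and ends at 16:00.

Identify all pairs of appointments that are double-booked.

A & C, A & D, B & C, B & D, B & E, C & D

Sorted by start: A, C, D, B, E.
C starts before A ends → A and C overlap.
D starts before A ends → A and D overlap.
B starts after A ends, so nothing later overlaps A either.
D starts before C ends → C and D overlap.
B starts before C ends → C and B overlap.
E starts after C ends.
B starts before D ends → D and B overlap.
E starts after D ends.
E starts before B ends → B and E overlap.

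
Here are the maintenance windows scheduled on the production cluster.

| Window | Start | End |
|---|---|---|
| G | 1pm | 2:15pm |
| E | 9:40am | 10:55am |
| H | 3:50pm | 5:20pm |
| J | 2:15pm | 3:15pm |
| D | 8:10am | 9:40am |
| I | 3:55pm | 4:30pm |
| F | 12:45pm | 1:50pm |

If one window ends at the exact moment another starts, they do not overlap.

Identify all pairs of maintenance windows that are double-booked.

F & G, H & I

Sorted by start: D, E, F, G, J, H, I.
E starts exactly when D ends (back-to-back, no overlap) — done with D.
F starts after E ends — done with E.
G starts before F ends → F and G overlap.
J starts after F ends — done with F.
J starts exactly when G ends (back-to-back, no overlap) — done with G.
H starts after J ends — done with J.
I starts before H ends → H and I overlap.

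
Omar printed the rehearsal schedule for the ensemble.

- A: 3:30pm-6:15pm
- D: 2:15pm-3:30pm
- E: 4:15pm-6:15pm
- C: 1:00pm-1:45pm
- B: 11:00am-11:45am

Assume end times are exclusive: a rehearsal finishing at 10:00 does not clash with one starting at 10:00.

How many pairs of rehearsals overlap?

1

Check each pair: they overlap iff neither finishes before the other starts.
Sorted by start: B, C, D, A, E.
C starts after B ends — done with B.
D starts after C ends — done with C.
A starts exactly when D ends (back-to-back, no overlap) — done with D.
E starts before A ends → A and E overlap.
Overlapping pairs: A & E — 1 in total.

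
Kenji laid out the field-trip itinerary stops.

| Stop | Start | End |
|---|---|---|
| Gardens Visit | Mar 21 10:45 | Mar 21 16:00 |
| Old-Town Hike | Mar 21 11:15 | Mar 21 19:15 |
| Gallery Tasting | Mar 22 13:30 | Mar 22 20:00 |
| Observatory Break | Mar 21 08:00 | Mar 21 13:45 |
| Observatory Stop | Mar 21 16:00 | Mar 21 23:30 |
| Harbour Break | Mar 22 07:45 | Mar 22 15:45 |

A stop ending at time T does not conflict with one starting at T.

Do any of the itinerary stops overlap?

Yes

Sorted by start: Observatory Break, Gardens Visit, Old-Town Hike, Observatory Stop, Harbour Break, Gallery Tasting.
Gardens Visit starts before Observatory Break ends → Observatory Break and Gardens Visit overlap.
That's a conflict, so the schedule is not conflict-free.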